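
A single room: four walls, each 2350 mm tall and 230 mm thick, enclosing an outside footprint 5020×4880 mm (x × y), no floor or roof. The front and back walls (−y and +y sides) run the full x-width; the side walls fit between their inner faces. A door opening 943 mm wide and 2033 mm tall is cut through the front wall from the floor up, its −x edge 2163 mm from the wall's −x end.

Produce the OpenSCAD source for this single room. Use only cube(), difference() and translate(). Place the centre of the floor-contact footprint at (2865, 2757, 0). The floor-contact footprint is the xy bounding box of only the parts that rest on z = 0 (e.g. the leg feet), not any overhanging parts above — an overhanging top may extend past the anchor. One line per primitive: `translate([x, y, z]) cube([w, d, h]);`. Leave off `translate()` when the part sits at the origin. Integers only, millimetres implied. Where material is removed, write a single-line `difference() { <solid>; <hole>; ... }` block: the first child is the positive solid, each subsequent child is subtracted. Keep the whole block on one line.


difference() { translate([355, 317, 0]) cube([5020, 230, 2350]); translate([2518, 317, 0]) cube([943, 230, 2033]); }
translate([355, 4967, 0]) cube([5020, 230, 2350]);
translate([355, 547, 0]) cube([230, 4420, 2350]);
translate([5145, 547, 0]) cube([230, 4420, 2350]);


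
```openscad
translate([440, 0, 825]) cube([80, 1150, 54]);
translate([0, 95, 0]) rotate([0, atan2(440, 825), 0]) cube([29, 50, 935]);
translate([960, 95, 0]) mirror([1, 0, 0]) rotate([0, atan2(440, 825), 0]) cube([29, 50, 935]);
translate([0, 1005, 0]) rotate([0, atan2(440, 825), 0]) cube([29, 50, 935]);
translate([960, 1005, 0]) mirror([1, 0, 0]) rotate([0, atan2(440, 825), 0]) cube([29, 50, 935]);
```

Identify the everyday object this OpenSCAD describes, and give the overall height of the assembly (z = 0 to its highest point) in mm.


A sawhorse. The overall height is 879 mm.

A beam across two mirrored pairs of raked legs — a sawhorse. The beam's underside is at z = 825 (matching the legs' vertical rise in atan2(440, 825)) and the beam is 54 mm tall, so its top is at 825 + 54 = 879 mm. The raked legs top out at the beam's underside, so that is the highest point.


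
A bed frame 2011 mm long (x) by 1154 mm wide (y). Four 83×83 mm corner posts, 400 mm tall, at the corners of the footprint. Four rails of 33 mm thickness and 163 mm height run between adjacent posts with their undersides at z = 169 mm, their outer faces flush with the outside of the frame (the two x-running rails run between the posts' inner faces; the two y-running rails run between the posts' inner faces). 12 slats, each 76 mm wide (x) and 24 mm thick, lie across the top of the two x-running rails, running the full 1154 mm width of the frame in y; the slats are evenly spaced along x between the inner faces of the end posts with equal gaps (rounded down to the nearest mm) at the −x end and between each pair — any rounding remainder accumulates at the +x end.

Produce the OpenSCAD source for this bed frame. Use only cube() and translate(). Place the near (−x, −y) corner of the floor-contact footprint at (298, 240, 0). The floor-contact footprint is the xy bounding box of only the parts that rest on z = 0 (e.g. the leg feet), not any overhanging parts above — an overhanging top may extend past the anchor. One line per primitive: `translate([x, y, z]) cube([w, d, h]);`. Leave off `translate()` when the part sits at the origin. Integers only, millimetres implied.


translate([298, 240, 0]) cube([83, 83, 400]);
translate([298, 1311, 0]) cube([83, 83, 400]);
translate([2226, 240, 0]) cube([83, 83, 400]);
translate([2226, 1311, 0]) cube([83, 83, 400]);
translate([381, 240, 169]) cube([1845, 33, 163]);
translate([381, 1361, 169]) cube([1845, 33, 163]);
translate([298, 323, 169]) cube([33, 988, 163]);
translate([2276, 323, 169]) cube([33, 988, 163]);
translate([452, 240, 332]) cube([76, 1154, 24]);
translate([599, 240, 332]) cube([76, 1154, 24]);
translate([746, 240, 332]) cube([76, 1154, 24]);
translate([893, 240, 332]) cube([76, 1154, 24]);
translate([1040, 240, 332]) cube([76, 1154, 24]);
translate([1187, 240, 332]) cube([76, 1154, 24]);
translate([1334, 240, 332]) cube([76, 1154, 24]);
translate([1481, 240, 332]) cube([76, 1154, 24]);
translate([1628, 240, 332]) cube([76, 1154, 24]);
translate([1775, 240, 332]) cube([76, 1154, 24]);
translate([1922, 240, 332]) cube([76, 1154, 24]);
translate([2069, 240, 332]) cube([76, 1154, 24]);


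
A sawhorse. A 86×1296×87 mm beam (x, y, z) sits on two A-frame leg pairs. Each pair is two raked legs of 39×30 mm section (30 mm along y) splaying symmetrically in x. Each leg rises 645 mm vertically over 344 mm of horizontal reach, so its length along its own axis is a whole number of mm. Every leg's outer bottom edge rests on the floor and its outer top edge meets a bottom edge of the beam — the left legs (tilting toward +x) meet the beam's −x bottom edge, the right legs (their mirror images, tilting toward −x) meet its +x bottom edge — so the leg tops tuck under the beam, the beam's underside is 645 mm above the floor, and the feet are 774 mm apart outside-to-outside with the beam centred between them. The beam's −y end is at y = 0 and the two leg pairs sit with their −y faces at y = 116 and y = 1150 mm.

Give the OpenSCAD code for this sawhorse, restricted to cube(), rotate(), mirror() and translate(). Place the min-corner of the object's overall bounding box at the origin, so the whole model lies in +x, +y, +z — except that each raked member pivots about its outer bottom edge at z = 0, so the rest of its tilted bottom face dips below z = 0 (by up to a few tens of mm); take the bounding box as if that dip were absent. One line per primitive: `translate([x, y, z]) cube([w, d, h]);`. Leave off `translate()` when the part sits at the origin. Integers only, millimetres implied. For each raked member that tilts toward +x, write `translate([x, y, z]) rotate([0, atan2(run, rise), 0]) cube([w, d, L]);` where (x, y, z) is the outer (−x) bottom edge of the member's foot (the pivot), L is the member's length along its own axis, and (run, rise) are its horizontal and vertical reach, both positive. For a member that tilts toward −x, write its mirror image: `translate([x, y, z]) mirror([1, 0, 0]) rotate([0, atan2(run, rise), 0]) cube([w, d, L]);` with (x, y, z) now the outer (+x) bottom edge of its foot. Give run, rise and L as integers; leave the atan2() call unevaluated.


translate([344, 0, 645]) cube([86, 1296, 87]);
translate([0, 116, 0]) rotate([0, atan2(344, 645), 0]) cube([39, 30, 731]);
translate([774, 116, 0]) mirror([1, 0, 0]) rotate([0, atan2(344, 645), 0]) cube([39, 30, 731]);
translate([0, 1150, 0]) rotate([0, atan2(344, 645), 0]) cube([39, 30, 731]);
translate([774, 1150, 0]) mirror([1, 0, 0]) rotate([0, atan2(344, 645), 0]) cube([39, 30, 731]);


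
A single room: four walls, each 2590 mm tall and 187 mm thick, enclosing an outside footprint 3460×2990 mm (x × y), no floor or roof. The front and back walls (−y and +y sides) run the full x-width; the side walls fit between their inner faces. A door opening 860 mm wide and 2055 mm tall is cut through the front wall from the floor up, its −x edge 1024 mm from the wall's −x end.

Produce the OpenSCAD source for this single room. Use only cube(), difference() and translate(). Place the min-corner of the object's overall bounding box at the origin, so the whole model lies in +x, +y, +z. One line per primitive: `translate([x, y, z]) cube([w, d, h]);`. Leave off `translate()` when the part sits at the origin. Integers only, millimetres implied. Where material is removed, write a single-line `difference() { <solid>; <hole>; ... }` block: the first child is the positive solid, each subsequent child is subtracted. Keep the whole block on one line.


difference() { cube([3460, 187, 2590]); translate([1024, 0, 0]) cube([860, 187, 2055]); }
translate([0, 2803, 0]) cube([3460, 187, 2590]);
translate([0, 187, 0]) cube([187, 2616, 2590]);
translate([3273, 187, 0]) cube([187, 2616, 2590]);


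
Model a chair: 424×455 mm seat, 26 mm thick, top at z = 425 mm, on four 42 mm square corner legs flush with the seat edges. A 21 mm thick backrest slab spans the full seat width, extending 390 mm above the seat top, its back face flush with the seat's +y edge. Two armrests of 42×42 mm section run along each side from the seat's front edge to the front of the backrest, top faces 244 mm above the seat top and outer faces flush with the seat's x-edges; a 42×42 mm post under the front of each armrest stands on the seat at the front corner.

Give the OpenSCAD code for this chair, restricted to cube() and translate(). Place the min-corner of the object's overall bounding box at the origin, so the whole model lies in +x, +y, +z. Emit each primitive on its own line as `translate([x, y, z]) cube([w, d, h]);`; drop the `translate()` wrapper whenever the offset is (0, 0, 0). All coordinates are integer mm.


translate([0, 0, 399]) cube([424, 455, 26]);
cube([42, 42, 399]);
translate([382, 0, 0]) cube([42, 42, 399]);
translate([0, 413, 0]) cube([42, 42, 399]);
translate([382, 413, 0]) cube([42, 42, 399]);
translate([0, 434, 425]) cube([424, 21, 390]);
translate([0, 0, 627]) cube([42, 434, 42]);
translate([382, 0, 627]) cube([42, 434, 42]);
translate([0, 0, 425]) cube([42, 42, 202]);
translate([382, 0, 425]) cube([42, 42, 202]);


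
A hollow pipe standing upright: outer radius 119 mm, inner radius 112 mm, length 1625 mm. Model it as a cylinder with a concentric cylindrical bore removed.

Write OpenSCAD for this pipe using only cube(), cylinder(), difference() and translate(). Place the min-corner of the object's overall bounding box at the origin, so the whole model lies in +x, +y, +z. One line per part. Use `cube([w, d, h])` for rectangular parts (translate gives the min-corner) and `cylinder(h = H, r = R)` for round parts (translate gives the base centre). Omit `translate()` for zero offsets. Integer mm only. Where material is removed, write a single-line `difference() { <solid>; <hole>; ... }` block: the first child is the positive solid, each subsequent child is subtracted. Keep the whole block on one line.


difference() { translate([119, 119, 0]) cylinder(h = 1625, r = 119); translate([119, 119, 0]) cylinder(h = 1625, r = 112); }


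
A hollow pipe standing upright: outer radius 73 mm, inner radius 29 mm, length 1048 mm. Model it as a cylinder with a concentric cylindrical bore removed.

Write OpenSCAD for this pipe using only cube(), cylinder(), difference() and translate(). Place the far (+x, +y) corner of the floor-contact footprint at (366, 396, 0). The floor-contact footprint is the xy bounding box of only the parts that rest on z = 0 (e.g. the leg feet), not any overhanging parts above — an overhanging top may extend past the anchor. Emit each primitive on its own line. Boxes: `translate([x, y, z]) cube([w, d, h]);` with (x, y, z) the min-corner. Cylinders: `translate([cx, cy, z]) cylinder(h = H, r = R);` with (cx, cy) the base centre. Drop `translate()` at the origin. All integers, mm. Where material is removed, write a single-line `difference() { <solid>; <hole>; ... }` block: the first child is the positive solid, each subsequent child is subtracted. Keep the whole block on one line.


difference() { translate([293, 323, 0]) cylinder(h = 1048, r = 73); translate([293, 323, 0]) cylinder(h = 1048, r = 29); }


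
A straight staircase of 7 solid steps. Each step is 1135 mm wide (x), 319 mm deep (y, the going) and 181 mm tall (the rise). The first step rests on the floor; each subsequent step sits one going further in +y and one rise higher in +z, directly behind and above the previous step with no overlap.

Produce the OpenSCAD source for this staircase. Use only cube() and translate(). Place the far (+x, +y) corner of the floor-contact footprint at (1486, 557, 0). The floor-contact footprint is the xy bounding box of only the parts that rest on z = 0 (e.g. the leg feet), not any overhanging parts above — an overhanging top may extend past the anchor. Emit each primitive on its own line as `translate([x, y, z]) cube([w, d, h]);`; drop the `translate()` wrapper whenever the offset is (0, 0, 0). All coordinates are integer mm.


translate([351, 238, 0]) cube([1135, 319, 181]);
translate([351, 557, 181]) cube([1135, 319, 181]);
translate([351, 876, 362]) cube([1135, 319, 181]);
translate([351, 1195, 543]) cube([1135, 319, 181]);
translate([351, 1514, 724]) cube([1135, 319, 181]);
translate([351, 1833, 905]) cube([1135, 319, 181]);
translate([351, 2152, 1086]) cube([1135, 319, 181]);


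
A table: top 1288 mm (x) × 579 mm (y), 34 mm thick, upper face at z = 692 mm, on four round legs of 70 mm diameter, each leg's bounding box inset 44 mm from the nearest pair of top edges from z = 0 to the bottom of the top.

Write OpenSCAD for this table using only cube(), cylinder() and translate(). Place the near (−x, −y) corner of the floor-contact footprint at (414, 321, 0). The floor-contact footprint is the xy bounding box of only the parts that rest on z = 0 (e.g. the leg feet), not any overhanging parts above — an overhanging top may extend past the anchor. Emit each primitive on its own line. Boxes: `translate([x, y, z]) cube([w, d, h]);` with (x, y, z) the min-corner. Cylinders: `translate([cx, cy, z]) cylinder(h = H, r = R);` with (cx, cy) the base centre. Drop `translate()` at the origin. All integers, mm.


translate([370, 277, 658]) cube([1288, 579, 34]);
translate([449, 356, 0]) cylinder(h = 658, r = 35);
translate([1579, 356, 0]) cylinder(h = 658, r = 35);
translate([449, 777, 0]) cylinder(h = 658, r = 35);
translate([1579, 777, 0]) cylinder(h = 658, r = 35);


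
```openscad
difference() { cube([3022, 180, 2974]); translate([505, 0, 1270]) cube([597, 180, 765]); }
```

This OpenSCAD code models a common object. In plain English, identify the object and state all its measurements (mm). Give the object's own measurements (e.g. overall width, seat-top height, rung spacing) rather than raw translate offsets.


A wall 3022 mm long (x), 180 mm thick (y), 2974 mm tall, with a rectangular window opening cut through it. The opening is 597 mm wide and 765 mm tall; its sill is at z = 1270 mm and its near (−x) edge is 505 mm from the wall's −x end. The opening passes through the full wall thickness.


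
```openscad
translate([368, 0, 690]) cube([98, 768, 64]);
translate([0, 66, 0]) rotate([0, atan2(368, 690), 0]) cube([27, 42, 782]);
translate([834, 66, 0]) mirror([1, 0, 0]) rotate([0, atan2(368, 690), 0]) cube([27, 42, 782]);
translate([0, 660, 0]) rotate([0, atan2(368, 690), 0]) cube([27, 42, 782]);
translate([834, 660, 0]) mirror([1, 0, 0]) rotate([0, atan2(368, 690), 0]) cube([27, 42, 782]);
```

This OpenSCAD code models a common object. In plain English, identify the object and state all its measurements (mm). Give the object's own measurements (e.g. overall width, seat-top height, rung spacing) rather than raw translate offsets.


A sawhorse. A 98×768×64 mm beam (x, y, z) sits on two A-frame leg pairs. Each pair is two raked legs of 27×42 mm section (42 mm along y) splaying symmetrically in x. Each leg rises 690 mm vertically over 368 mm of horizontal reach and is 782 mm long along its own axis. Every leg's outer bottom edge rests on the floor and its outer top edge meets a bottom edge of the beam — the left legs (tilting toward +x) meet the beam's −x bottom edge, the right legs (their mirror images, tilting toward −x) meet its +x bottom edge — so the leg tops tuck under the beam, the beam's underside is 690 mm above the floor, and the feet are 834 mm apart outside-to-outside with the beam centred between them. The two leg pairs are set in 66 mm from either end of the beam.


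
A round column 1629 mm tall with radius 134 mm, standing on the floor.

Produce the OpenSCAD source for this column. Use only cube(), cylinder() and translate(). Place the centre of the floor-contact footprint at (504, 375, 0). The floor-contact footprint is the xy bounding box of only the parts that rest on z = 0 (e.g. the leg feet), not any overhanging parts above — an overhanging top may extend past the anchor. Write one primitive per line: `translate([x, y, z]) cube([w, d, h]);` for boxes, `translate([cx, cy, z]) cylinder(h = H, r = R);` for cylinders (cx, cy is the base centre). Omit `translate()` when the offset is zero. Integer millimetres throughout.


translate([504, 375, 0]) cylinder(h = 1629, r = 134);


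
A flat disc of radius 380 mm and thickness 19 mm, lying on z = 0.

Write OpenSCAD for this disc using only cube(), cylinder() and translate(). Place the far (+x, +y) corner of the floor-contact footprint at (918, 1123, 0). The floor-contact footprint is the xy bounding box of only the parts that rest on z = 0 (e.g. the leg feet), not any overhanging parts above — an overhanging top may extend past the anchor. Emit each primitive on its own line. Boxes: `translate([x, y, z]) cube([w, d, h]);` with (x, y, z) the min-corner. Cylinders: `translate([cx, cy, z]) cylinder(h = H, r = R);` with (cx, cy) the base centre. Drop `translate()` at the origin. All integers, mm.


translate([538, 743, 0]) cylinder(h = 19, r = 380);


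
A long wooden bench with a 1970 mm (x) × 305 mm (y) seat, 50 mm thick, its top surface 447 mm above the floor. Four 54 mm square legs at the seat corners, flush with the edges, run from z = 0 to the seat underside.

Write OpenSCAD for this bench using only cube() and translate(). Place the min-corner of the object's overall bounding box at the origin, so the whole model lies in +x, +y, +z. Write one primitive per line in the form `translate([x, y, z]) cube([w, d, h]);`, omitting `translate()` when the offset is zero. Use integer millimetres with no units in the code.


translate([0, 0, 397]) cube([1970, 305, 50]);
cube([54, 54, 397]);
translate([0, 251, 0]) cube([54, 54, 397]);
translate([1916, 0, 0]) cube([54, 54, 397]);
translate([1916, 251, 0]) cube([54, 54, 397]);


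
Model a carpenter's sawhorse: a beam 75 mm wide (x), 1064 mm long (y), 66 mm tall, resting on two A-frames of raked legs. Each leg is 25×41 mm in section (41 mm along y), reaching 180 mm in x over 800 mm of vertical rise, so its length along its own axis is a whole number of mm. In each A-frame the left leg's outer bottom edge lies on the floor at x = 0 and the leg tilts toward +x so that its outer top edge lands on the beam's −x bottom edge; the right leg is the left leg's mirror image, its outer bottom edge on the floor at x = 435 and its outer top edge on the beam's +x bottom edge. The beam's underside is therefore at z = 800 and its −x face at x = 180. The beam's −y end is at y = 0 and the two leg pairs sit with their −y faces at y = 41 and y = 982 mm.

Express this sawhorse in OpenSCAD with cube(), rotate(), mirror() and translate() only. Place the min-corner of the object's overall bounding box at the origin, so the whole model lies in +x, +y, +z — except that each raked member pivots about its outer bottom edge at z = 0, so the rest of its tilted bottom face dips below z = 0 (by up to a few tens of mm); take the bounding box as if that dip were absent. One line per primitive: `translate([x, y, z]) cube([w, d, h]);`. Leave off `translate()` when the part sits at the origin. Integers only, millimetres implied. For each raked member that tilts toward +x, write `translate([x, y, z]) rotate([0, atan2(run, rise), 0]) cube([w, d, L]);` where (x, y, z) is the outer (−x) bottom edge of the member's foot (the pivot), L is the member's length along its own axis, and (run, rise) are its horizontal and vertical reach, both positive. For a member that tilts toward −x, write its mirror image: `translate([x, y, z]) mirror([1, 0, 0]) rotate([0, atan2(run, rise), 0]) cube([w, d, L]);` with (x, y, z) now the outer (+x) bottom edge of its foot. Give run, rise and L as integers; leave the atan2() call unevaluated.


translate([180, 0, 800]) cube([75, 1064, 66]);
translate([0, 41, 0]) rotate([0, atan2(180, 800), 0]) cube([25, 41, 820]);
translate([435, 41, 0]) mirror([1, 0, 0]) rotate([0, atan2(180, 800), 0]) cube([25, 41, 820]);
translate([0, 982, 0]) rotate([0, atan2(180, 800), 0]) cube([25, 41, 820]);
translate([435, 982, 0]) mirror([1, 0, 0]) rotate([0, atan2(180, 800), 0]) cube([25, 41, 820]);


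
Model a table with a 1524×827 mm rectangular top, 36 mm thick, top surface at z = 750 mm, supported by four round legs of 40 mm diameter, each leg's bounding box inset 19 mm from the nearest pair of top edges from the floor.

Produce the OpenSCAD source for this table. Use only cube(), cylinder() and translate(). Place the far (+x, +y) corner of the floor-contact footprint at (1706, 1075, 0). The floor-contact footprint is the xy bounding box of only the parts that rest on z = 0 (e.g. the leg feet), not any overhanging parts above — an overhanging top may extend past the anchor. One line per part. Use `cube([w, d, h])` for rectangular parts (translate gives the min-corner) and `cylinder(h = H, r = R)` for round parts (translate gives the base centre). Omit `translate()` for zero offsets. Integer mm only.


// leg_h = 750 - 36 = 714
translate([201, 267, 714]) cube([1524, 827, 36]);
translate([240, 306, 0]) cylinder(h = 714, r = 20);
translate([1686, 306, 0]) cylinder(h = 714, r = 20);
translate([240, 1055, 0]) cylinder(h = 714, r = 20);
translate([1686, 1055, 0]) cylinder(h = 714, r = 20);


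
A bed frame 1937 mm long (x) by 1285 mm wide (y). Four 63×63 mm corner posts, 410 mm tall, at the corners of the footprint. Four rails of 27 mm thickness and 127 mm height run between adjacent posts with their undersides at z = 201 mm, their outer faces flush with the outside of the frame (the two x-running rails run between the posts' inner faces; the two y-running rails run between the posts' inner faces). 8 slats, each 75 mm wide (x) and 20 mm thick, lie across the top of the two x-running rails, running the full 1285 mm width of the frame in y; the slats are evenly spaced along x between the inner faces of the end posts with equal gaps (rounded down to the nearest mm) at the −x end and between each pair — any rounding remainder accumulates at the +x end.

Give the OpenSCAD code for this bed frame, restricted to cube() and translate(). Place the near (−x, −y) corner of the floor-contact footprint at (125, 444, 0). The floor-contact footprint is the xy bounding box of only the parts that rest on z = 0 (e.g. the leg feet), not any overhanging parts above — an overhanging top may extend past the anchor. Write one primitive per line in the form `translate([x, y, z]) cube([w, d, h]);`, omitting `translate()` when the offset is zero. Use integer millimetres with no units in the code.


// slat z = rail_z + rail_h = 201 + 127 = 328
// slat gap = ⌊(1811 − 8·75) / 9⌋ = 134
translate([125, 444, 0]) cube([63, 63, 410]);
translate([125, 1666, 0]) cube([63, 63, 410]);
translate([1999, 444, 0]) cube([63, 63, 410]);
translate([1999, 1666, 0]) cube([63, 63, 410]);
translate([188, 444, 201]) cube([1811, 27, 127]);
translate([188, 1702, 201]) cube([1811, 27, 127]);
translate([125, 507, 201]) cube([27, 1159, 127]);
translate([2035, 507, 201]) cube([27, 1159, 127]);
translate([322, 444, 328]) cube([75, 1285, 20]);
translate([531, 444, 328]) cube([75, 1285, 20]);
translate([740, 444, 328]) cube([75, 1285, 20]);
translate([949, 444, 328]) cube([75, 1285, 20]);
translate([1158, 444, 328]) cube([75, 1285, 20]);
translate([1367, 444, 328]) cube([75, 1285, 20]);
translate([1576, 444, 328]) cube([75, 1285, 20]);
translate([1785, 444, 328]) cube([75, 1285, 20]);


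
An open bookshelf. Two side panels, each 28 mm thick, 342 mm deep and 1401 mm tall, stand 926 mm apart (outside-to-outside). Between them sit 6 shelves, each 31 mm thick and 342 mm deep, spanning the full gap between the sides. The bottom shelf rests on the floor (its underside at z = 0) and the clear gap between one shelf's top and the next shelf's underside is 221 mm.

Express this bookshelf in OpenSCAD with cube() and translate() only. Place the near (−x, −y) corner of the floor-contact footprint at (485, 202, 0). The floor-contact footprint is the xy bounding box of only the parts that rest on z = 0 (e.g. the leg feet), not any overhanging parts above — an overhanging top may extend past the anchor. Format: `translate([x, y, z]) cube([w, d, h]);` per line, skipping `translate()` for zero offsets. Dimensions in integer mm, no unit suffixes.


translate([485, 202, 0]) cube([28, 342, 1401]);
translate([1383, 202, 0]) cube([28, 342, 1401]);
translate([513, 202, 0]) cube([870, 342, 31]);
translate([513, 202, 252]) cube([870, 342, 31]);
translate([513, 202, 504]) cube([870, 342, 31]);
translate([513, 202, 756]) cube([870, 342, 31]);
translate([513, 202, 1008]) cube([870, 342, 31]);
translate([513, 202, 1260]) cube([870, 342, 31]);


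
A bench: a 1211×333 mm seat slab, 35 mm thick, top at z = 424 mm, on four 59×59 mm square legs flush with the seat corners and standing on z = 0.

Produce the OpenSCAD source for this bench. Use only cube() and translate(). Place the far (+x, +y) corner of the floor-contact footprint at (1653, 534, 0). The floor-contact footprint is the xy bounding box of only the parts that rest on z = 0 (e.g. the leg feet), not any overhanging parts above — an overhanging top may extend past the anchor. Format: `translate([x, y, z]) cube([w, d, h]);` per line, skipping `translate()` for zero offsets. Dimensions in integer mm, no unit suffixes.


// leg_h = 424 − 35 = 389
translate([442, 201, 389]) cube([1211, 333, 35]);
translate([442, 201, 0]) cube([59, 59, 389]);
translate([442, 475, 0]) cube([59, 59, 389]);
translate([1594, 201, 0]) cube([59, 59, 389]);
translate([1594, 475, 0]) cube([59, 59, 389]);


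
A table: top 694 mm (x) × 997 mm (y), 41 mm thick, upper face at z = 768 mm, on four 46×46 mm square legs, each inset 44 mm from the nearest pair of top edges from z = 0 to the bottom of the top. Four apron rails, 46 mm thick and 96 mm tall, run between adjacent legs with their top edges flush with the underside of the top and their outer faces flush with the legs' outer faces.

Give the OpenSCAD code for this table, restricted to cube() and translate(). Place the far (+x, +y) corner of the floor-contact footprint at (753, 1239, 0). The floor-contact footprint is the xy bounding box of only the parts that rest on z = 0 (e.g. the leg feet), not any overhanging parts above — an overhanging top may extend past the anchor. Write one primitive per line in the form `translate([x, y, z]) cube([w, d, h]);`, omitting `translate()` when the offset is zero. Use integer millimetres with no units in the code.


// leg_h = 768 - 41 = 727
// apron z = 727 - 96 = 631
translate([103, 286, 727]) cube([694, 997, 41]);
translate([147, 330, 0]) cube([46, 46, 727]);
translate([707, 330, 0]) cube([46, 46, 727]);
translate([147, 1193, 0]) cube([46, 46, 727]);
translate([707, 1193, 0]) cube([46, 46, 727]);
translate([193, 330, 631]) cube([514, 46, 96]);
translate([193, 1193, 631]) cube([514, 46, 96]);
translate([147, 376, 631]) cube([46, 817, 96]);
translate([707, 376, 631]) cube([46, 817, 96]);


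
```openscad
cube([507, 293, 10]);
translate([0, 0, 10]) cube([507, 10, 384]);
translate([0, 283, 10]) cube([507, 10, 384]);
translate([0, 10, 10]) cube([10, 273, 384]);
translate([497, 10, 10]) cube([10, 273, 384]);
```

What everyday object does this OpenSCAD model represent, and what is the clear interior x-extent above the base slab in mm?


An open box. The internal width is 487 mm.

A 507×293 base slab with four walls standing on it — an open box. The base is 507 mm wide and the walls are 10 mm thick, so the internal width is 507 − 2 × 10 = 487 mm.


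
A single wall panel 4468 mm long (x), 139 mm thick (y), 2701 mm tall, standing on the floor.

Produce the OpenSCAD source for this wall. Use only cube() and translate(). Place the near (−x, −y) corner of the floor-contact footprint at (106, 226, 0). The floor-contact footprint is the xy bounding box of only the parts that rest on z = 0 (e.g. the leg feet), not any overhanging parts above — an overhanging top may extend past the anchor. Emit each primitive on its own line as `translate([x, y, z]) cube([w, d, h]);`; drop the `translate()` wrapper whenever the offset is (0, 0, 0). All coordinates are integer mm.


translate([106, 226, 0]) cube([4468, 139, 2701]);


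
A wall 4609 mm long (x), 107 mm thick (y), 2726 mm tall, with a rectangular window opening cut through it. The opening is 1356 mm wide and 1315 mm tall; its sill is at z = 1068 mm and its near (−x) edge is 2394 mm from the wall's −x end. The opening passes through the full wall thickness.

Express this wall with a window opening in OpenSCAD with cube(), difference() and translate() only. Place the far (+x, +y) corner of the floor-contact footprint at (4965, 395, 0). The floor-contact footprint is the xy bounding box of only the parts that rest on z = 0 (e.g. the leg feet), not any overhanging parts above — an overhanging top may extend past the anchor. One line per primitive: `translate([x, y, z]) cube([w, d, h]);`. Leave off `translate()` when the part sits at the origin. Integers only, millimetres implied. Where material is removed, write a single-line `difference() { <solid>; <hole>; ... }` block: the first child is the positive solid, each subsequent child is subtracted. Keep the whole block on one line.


difference() { translate([356, 288, 0]) cube([4609, 107, 2726]); translate([2750, 288, 1068]) cube([1356, 107, 1315]); }


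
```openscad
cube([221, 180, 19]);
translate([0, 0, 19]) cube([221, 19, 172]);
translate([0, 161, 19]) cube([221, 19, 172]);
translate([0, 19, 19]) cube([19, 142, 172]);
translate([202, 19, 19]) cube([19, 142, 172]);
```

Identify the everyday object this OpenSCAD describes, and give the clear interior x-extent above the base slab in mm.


An open box. The internal width is 183 mm.

A 221×180 base slab with four walls standing on it — an open box. The base is 221 mm wide and the walls are 19 mm thick, so the internal width is 221 − 2 × 19 = 183 mm.


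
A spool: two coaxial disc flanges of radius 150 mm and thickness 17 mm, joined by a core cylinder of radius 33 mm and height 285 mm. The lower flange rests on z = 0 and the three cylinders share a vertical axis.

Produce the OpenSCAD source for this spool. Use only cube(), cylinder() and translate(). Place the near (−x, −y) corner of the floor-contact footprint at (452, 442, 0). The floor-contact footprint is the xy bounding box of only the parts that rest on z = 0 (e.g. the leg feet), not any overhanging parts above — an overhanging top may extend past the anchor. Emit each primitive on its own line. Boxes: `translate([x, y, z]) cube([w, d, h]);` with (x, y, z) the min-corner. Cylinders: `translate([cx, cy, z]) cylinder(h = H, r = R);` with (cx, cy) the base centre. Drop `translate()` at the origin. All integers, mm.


translate([602, 592, 0]) cylinder(h = 17, r = 150);
translate([602, 592, 17]) cylinder(h = 285, r = 33);
translate([602, 592, 302]) cylinder(h = 17, r = 150);


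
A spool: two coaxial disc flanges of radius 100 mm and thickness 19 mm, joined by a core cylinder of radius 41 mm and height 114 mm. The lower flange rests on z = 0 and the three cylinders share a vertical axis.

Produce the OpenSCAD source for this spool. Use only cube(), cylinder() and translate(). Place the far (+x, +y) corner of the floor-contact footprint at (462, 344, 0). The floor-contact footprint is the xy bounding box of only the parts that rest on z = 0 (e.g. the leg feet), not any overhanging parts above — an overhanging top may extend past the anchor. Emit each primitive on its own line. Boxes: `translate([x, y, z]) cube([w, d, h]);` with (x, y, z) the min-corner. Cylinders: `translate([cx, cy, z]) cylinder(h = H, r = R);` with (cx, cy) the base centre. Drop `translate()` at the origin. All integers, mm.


translate([362, 244, 0]) cylinder(h = 19, r = 100);
translate([362, 244, 19]) cylinder(h = 114, r = 41);
translate([362, 244, 133]) cylinder(h = 19, r = 100);


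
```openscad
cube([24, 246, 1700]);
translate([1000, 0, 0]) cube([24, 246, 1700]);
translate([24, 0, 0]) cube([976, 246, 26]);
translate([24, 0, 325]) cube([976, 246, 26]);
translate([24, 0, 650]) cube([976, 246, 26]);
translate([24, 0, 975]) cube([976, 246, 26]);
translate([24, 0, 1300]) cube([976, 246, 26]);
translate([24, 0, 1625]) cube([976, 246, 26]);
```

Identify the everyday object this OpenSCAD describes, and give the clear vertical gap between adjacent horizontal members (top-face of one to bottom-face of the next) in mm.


A bookshelf. The clear shelf gap is 299 mm.

Two tall side panels with 6 horizontal boards between them — a bookshelf. The first two shelf undersides are at z = 0 and z = 325; with shelf thickness 26, the clear gap is 325 − 0 − 26 = 299 mm.


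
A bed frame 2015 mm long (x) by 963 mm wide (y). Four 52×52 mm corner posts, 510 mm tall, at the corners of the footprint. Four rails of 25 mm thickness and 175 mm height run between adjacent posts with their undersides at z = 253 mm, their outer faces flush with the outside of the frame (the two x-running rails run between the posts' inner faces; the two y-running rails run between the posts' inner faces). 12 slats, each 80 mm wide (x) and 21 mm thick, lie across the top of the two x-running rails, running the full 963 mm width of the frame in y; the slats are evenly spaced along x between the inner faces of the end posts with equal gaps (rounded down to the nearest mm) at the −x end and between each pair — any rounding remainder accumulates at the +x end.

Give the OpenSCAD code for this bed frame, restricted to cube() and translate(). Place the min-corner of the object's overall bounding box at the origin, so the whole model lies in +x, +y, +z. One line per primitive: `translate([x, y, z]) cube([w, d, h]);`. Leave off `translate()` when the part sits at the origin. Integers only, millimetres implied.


cube([52, 52, 510]);
translate([0, 911, 0]) cube([52, 52, 510]);
translate([1963, 0, 0]) cube([52, 52, 510]);
translate([1963, 911, 0]) cube([52, 52, 510]);
translate([52, 0, 253]) cube([1911, 25, 175]);
translate([52, 938, 253]) cube([1911, 25, 175]);
translate([0, 52, 253]) cube([25, 859, 175]);
translate([1990, 52, 253]) cube([25, 859, 175]);
translate([125, 0, 428]) cube([80, 963, 21]);
translate([278, 0, 428]) cube([80, 963, 21]);
translate([431, 0, 428]) cube([80, 963, 21]);
translate([584, 0, 428]) cube([80, 963, 21]);
translate([737, 0, 428]) cube([80, 963, 21]);
translate([890, 0, 428]) cube([80, 963, 21]);
translate([1043, 0, 428]) cube([80, 963, 21]);
translate([1196, 0, 428]) cube([80, 963, 21]);
translate([1349, 0, 428]) cube([80, 963, 21]);
translate([1502, 0, 428]) cube([80, 963, 21]);
translate([1655, 0, 428]) cube([80, 963, 21]);
translate([1808, 0, 428]) cube([80, 963, 21]);


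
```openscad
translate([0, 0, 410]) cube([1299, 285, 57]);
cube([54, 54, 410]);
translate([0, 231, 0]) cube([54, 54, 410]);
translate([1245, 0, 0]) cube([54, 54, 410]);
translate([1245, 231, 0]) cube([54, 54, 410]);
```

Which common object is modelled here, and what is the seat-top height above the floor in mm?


A bench. The seat-top height is 467 mm.

A long slab on four corner posts — a bench. The slab sits at z = 410 with thickness 57, so the top is 410 + 57 = 467 mm.


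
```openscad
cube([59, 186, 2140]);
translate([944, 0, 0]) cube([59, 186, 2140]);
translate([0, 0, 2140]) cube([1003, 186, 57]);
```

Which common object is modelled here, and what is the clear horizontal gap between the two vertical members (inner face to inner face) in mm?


A door frame. The clear opening width is 885 mm.

Two 2140 mm tall posts with a header on top — a door frame. The left jamb is 59 mm wide at x = 0; the right jamb starts at x = 944. The clear opening is 944 − 59 = 885 mm.


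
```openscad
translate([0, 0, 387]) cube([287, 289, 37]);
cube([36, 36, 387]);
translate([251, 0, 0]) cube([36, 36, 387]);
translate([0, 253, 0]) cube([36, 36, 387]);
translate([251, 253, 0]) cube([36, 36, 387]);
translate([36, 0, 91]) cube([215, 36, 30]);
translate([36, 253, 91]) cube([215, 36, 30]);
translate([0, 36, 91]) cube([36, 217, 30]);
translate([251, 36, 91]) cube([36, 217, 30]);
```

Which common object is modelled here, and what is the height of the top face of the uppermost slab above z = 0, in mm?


A stool. The seat height is 424 mm.

A 287×289×37 slab at z = 387 on four corner posts — a stool. The seat top is 387 + 37 = 424 mm.


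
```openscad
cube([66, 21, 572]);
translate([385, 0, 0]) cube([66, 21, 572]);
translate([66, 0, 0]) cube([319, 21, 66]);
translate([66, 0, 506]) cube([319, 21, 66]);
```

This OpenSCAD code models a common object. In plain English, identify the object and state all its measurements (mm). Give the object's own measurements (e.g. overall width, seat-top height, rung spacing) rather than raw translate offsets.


A rectangular picture frame lying in the x–z plane (depth along y). The opening is 319 mm wide (x) by 440 mm tall (z), surrounded by a border 66 mm wide on all four sides. The frame is 21 mm deep and is made of two full-height vertical stiles with two horizontal rails fitted between them.


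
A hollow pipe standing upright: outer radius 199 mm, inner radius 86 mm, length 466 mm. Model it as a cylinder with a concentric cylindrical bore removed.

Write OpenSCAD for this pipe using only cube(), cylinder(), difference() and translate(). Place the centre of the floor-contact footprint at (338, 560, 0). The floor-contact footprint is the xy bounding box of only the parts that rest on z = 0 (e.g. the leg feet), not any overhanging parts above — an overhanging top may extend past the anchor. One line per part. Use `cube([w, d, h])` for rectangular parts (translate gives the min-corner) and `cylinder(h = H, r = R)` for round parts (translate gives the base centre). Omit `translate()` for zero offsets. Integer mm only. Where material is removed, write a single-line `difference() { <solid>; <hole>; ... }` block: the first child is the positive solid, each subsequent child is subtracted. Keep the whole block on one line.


difference() { translate([338, 560, 0]) cylinder(h = 466, r = 199); translate([338, 560, 0]) cylinder(h = 466, r = 86); }


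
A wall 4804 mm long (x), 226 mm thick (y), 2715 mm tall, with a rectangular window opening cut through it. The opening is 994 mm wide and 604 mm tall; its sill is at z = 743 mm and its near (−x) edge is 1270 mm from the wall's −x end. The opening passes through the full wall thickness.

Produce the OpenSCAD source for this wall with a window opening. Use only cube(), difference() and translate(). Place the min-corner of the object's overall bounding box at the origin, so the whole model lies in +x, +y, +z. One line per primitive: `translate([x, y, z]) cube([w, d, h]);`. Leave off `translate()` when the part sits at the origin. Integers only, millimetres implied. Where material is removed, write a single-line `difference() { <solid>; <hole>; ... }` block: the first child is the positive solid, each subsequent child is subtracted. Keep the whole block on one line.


difference() { cube([4804, 226, 2715]); translate([1270, 0, 743]) cube([994, 226, 604]); }


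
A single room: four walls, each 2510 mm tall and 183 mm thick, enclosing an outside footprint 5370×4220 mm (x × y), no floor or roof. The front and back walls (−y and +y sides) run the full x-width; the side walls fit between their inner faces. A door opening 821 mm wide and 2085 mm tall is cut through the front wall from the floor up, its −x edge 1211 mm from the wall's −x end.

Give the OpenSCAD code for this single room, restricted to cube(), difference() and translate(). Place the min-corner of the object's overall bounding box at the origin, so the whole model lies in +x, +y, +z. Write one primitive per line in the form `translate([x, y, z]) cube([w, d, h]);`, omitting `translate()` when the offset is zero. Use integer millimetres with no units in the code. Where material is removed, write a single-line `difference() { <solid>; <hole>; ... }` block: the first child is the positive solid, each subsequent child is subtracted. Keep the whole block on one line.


difference() { cube([5370, 183, 2510]); translate([1211, 0, 0]) cube([821, 183, 2085]); }
translate([0, 4037, 0]) cube([5370, 183, 2510]);
translate([0, 183, 0]) cube([183, 3854, 2510]);
translate([5187, 183, 0]) cube([183, 3854, 2510]);
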